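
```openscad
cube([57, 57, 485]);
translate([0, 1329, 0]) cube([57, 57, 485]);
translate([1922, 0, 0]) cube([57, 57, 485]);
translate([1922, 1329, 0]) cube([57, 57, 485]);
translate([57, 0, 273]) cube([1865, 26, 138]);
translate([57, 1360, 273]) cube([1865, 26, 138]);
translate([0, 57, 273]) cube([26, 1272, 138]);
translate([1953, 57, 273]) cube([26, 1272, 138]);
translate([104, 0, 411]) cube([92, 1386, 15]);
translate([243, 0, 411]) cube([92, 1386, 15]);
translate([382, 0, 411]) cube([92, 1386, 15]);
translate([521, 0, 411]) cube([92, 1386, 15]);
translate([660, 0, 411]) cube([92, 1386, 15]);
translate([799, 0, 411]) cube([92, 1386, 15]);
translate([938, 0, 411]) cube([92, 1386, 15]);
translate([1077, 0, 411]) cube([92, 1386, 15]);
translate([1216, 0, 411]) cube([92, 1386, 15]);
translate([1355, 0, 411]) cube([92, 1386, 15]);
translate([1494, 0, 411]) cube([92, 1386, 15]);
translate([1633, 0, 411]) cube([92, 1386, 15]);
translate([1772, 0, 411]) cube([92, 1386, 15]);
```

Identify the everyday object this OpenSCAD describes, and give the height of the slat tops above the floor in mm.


A bed frame. The slat-top height is 426 mm.

Four posts, four rails, and a row of slats — a bed frame. Slats sit on the rails at z = 273 + 138 = 411; with slat thickness 15, the top is 426 mm.


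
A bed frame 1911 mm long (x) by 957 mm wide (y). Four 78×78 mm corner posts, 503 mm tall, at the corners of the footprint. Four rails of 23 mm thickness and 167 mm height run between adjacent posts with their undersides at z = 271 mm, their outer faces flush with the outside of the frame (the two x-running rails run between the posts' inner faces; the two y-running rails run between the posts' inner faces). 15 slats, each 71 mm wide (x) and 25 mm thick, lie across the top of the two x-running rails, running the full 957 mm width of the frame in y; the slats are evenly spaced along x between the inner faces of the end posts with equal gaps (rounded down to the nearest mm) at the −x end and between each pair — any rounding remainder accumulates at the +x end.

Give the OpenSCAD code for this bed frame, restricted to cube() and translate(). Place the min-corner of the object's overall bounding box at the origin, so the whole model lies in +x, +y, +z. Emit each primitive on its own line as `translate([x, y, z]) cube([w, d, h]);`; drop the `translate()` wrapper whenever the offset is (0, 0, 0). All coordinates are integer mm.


cube([78, 78, 503]);
translate([0, 879, 0]) cube([78, 78, 503]);
translate([1833, 0, 0]) cube([78, 78, 503]);
translate([1833, 879, 0]) cube([78, 78, 503]);
translate([78, 0, 271]) cube([1755, 23, 167]);
translate([78, 934, 271]) cube([1755, 23, 167]);
translate([0, 78, 271]) cube([23, 801, 167]);
translate([1888, 78, 271]) cube([23, 801, 167]);
translate([121, 0, 438]) cube([71, 957, 25]);
translate([235, 0, 438]) cube([71, 957, 25]);
translate([349, 0, 438]) cube([71, 957, 25]);
translate([463, 0, 438]) cube([71, 957, 25]);
translate([577, 0, 438]) cube([71, 957, 25]);
translate([691, 0, 438]) cube([71, 957, 25]);
translate([805, 0, 438]) cube([71, 957, 25]);
translate([919, 0, 438]) cube([71, 957, 25]);
translate([1033, 0, 438]) cube([71, 957, 25]);
translate([1147, 0, 438]) cube([71, 957, 25]);
translate([1261, 0, 438]) cube([71, 957, 25]);
translate([1375, 0, 438]) cube([71, 957, 25]);
translate([1489, 0, 438]) cube([71, 957, 25]);
translate([1603, 0, 438]) cube([71, 957, 25]);
translate([1717, 0, 438]) cube([71, 957, 25]);


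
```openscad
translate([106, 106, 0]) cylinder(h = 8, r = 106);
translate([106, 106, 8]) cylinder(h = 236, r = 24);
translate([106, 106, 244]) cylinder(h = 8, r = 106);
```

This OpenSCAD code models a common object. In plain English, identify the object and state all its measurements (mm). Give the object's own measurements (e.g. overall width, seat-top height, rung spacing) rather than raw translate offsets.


A spool: two coaxial disc flanges of radius 106 mm and thickness 8 mm, joined by a core cylinder of radius 24 mm and height 236 mm. The lower flange rests on z = 0 and the three cylinders share a vertical axis.


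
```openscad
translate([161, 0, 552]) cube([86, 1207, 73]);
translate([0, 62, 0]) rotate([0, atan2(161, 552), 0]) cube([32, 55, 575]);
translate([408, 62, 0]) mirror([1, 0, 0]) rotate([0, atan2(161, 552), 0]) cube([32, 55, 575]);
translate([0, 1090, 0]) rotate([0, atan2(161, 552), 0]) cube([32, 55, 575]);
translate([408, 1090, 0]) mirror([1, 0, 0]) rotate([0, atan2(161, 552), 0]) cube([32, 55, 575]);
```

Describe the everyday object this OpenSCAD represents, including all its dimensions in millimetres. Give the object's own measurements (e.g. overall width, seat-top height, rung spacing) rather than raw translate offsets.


A sawhorse. A 86×1207×73 mm beam (x, y, z) sits on two A-frame leg pairs. Each pair is two raked legs of 32×55 mm section (55 mm along y) splaying symmetrically in x. Each leg rises 552 mm vertically over 161 mm of horizontal reach and is 575 mm long along its own axis. Every leg's outer bottom edge rests on the floor and its outer top edge meets a bottom edge of the beam — the left legs (tilting toward +x) meet the beam's −x bottom edge, the right legs (their mirror images, tilting toward −x) meet its +x bottom edge — so the leg tops tuck under the beam, the beam's underside is 552 mm above the floor, and the feet are 408 mm apart outside-to-outside with the beam centred between them. The two leg pairs are set in 62 mm from either end of the beam.


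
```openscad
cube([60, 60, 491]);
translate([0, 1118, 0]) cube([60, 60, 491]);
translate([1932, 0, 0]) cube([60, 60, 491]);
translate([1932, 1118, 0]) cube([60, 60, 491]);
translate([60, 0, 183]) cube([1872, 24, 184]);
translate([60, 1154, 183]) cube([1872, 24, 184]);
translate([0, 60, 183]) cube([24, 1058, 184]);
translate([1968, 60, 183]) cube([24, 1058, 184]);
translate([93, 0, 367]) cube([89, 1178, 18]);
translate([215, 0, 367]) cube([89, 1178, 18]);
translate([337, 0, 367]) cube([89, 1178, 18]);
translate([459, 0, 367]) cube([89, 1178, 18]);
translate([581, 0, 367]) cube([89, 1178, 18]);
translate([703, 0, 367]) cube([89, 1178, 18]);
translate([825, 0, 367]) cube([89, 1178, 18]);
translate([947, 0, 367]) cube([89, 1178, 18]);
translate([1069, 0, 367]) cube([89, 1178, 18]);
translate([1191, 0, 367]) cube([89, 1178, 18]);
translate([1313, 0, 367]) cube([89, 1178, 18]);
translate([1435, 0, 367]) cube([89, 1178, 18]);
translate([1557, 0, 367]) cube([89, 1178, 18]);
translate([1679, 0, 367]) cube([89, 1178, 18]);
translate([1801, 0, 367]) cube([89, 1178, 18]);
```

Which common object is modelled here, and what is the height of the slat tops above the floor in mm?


A bed frame. The slat-top height is 385 mm.

Four posts, four rails, and a row of slats — a bed frame. Slats sit on the rails at z = 183 + 184 = 367; with slat thickness 18, the top is 385 mm.


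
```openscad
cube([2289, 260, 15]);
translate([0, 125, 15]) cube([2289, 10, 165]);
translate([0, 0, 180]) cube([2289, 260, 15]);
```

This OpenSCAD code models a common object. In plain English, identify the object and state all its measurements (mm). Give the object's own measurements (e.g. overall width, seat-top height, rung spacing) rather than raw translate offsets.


An I-beam lying along x, 2289 mm long. Overall section height 195 mm. Two flanges 260 mm wide (y) and 15 mm thick, one on the floor and one at the top; a web 10 mm thick runs between them, centred on the flange width.


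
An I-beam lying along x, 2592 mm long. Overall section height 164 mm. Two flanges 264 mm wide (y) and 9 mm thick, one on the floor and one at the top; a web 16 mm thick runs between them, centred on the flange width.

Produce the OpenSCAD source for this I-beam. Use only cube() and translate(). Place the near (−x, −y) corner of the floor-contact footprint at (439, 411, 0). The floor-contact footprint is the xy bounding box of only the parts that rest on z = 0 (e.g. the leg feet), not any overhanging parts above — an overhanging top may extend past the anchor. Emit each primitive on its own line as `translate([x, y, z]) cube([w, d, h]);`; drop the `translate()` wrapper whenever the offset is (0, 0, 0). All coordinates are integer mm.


translate([439, 411, 0]) cube([2592, 264, 9]);
translate([439, 535, 9]) cube([2592, 16, 146]);
translate([439, 411, 155]) cube([2592, 264, 9]);


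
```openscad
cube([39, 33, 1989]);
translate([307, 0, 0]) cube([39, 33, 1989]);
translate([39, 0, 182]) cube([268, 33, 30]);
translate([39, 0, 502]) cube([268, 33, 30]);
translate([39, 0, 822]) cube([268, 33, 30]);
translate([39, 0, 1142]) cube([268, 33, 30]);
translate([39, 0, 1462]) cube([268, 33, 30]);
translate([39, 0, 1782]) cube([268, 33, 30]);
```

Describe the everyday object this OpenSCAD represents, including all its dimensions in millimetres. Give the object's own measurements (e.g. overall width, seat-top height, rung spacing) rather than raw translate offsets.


A straight ladder. Two 39×33 mm vertical rails, 1989 mm tall, stand 346 mm apart (outside-to-outside) with their front faces coplanar on the −y side. 6 rungs, each 33 mm deep and 30 mm tall, span between the inner faces of the rails, front faces flush with the rails. The lowest rung's underside is at z = 182 mm and rungs are spaced 320 mm apart (underside to underside).


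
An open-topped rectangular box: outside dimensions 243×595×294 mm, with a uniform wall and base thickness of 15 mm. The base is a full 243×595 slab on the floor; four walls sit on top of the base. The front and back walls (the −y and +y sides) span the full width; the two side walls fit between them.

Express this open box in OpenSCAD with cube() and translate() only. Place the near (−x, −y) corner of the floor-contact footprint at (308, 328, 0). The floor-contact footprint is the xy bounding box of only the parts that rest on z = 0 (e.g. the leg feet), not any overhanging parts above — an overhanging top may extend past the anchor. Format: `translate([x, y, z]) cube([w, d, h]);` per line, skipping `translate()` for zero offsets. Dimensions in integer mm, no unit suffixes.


translate([308, 328, 0]) cube([243, 595, 15]);
translate([308, 328, 15]) cube([243, 15, 279]);
translate([308, 908, 15]) cube([243, 15, 279]);
translate([308, 343, 15]) cube([15, 565, 279]);
translate([536, 343, 15]) cube([15, 565, 279]);


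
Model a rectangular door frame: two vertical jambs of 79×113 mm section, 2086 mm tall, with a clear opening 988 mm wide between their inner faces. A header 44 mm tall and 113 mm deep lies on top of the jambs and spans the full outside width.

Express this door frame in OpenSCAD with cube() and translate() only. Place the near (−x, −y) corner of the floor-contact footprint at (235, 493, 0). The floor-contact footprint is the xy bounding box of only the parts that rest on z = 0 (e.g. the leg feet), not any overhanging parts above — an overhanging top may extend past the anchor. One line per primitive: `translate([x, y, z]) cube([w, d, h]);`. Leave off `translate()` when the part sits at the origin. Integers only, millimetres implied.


translate([235, 493, 0]) cube([79, 113, 2086]);
translate([1302, 493, 0]) cube([79, 113, 2086]);
translate([235, 493, 2086]) cube([1146, 113, 44]);


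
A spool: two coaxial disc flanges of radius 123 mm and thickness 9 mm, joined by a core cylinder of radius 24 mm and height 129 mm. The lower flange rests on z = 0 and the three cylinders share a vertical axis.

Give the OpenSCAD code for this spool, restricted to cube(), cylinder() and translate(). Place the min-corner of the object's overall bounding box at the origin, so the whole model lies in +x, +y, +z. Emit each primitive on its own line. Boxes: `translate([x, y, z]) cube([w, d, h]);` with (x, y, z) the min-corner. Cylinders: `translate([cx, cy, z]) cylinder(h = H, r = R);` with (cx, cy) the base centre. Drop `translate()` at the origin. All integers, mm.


translate([123, 123, 0]) cylinder(h = 9, r = 123);
translate([123, 123, 9]) cylinder(h = 129, r = 24);
translate([123, 123, 138]) cylinder(h = 9, r = 123);


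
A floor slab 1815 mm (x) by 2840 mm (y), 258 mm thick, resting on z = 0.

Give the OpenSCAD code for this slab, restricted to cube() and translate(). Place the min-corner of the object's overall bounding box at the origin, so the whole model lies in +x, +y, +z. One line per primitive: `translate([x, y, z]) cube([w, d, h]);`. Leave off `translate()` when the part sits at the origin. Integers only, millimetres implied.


cube([1815, 2840, 258]);


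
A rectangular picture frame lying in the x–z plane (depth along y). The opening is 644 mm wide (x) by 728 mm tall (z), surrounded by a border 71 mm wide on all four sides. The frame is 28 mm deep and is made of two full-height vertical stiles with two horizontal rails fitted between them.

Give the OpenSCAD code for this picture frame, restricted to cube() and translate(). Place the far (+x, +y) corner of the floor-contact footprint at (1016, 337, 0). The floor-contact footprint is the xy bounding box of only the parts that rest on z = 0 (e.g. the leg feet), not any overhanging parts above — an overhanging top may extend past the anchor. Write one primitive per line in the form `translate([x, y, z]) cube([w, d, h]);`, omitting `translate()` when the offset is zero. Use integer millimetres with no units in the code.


translate([230, 309, 0]) cube([71, 28, 870]);
translate([945, 309, 0]) cube([71, 28, 870]);
translate([301, 309, 0]) cube([644, 28, 71]);
translate([301, 309, 799]) cube([644, 28, 71]);


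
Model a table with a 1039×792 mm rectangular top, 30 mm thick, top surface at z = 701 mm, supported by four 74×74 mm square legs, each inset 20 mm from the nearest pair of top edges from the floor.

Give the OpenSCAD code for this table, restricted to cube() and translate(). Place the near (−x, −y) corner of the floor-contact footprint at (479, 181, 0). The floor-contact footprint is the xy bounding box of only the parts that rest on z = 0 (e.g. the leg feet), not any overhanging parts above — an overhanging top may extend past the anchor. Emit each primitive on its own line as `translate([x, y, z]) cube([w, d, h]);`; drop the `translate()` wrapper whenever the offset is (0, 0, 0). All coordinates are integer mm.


translate([459, 161, 671]) cube([1039, 792, 30]);
translate([479, 181, 0]) cube([74, 74, 671]);
translate([1404, 181, 0]) cube([74, 74, 671]);
translate([479, 859, 0]) cube([74, 74, 671]);
translate([1404, 859, 0]) cube([74, 74, 671]);


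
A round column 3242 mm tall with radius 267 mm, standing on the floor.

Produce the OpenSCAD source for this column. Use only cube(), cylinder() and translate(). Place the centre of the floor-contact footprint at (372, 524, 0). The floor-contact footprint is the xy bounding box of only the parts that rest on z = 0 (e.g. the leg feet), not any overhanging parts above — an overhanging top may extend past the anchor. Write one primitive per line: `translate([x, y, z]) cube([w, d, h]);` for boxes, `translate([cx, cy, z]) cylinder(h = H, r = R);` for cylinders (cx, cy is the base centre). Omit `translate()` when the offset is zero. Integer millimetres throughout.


translate([372, 524, 0]) cylinder(h = 3242, r = 267);


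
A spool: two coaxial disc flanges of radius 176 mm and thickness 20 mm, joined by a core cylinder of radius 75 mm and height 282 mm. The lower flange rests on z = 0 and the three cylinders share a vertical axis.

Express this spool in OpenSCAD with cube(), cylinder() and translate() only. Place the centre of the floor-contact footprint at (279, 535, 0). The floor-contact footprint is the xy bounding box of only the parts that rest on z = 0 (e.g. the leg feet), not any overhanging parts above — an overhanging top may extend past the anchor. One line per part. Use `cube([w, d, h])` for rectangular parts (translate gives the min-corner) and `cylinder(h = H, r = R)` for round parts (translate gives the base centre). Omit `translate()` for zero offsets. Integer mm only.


translate([279, 535, 0]) cylinder(h = 20, r = 176);
translate([279, 535, 20]) cylinder(h = 282, r = 75);
translate([279, 535, 302]) cylinder(h = 20, r = 176);


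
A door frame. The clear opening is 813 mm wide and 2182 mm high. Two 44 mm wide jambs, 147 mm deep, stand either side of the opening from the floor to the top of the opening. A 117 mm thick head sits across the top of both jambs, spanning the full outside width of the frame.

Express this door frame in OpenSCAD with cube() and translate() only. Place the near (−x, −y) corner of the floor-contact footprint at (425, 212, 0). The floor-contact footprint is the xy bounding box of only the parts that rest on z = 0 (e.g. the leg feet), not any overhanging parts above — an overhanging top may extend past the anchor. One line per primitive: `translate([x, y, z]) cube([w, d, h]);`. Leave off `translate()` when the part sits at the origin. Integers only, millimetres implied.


translate([425, 212, 0]) cube([44, 147, 2182]);
translate([1282, 212, 0]) cube([44, 147, 2182]);
translate([425, 212, 2182]) cube([901, 147, 117]);


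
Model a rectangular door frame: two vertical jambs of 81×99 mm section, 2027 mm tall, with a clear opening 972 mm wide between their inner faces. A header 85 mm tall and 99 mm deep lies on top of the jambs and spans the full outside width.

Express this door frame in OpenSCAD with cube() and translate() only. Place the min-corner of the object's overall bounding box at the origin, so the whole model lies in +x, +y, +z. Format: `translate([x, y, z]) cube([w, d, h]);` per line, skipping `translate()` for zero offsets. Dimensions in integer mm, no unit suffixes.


cube([81, 99, 2027]);
translate([1053, 0, 0]) cube([81, 99, 2027]);
translate([0, 0, 2027]) cube([1134, 99, 85]);


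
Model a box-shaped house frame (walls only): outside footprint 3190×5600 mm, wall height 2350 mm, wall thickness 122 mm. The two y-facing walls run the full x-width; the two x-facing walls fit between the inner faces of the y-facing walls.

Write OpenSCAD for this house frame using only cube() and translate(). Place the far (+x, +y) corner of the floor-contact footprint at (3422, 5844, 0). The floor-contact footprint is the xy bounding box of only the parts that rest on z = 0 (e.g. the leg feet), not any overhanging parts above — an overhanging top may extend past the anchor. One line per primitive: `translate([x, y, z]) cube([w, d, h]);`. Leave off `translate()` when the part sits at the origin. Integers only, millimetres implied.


translate([232, 244, 0]) cube([3190, 122, 2350]);
translate([232, 5722, 0]) cube([3190, 122, 2350]);
translate([232, 366, 0]) cube([122, 5356, 2350]);
translate([3300, 366, 0]) cube([122, 5356, 2350]);


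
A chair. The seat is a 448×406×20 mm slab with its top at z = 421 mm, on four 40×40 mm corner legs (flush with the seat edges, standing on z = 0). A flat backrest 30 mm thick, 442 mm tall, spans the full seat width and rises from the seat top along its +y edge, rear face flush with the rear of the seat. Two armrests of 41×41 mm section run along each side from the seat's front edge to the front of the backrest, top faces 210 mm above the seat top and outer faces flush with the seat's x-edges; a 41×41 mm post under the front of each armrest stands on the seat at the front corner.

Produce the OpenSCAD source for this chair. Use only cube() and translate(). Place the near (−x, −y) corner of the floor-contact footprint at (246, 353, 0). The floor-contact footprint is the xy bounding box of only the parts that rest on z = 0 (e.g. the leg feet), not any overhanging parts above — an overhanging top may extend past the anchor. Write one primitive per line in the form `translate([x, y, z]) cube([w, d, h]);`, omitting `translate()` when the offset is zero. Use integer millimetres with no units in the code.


// leg_h = 421 - 20 = 401
// arm post h = 210 - 41 = 169
translate([246, 353, 401]) cube([448, 406, 20]);
translate([246, 353, 0]) cube([40, 40, 401]);
translate([654, 353, 0]) cube([40, 40, 401]);
translate([246, 719, 0]) cube([40, 40, 401]);
translate([654, 719, 0]) cube([40, 40, 401]);
translate([246, 729, 421]) cube([448, 30, 442]);
translate([246, 353, 590]) cube([41, 376, 41]);
translate([653, 353, 590]) cube([41, 376, 41]);
translate([246, 353, 421]) cube([41, 41, 169]);
translate([653, 353, 421]) cube([41, 41, 169]);


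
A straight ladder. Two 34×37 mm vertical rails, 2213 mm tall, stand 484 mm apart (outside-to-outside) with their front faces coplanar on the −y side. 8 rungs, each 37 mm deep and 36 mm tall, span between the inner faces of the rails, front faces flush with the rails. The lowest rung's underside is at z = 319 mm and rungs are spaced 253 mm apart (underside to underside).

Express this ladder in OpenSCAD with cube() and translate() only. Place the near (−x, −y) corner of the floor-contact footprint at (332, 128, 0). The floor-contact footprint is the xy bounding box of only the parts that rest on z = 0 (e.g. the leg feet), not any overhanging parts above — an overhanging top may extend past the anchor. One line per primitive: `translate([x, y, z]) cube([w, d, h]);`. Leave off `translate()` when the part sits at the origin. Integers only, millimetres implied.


translate([332, 128, 0]) cube([34, 37, 2213]);
translate([782, 128, 0]) cube([34, 37, 2213]);
translate([366, 128, 319]) cube([416, 37, 36]);
translate([366, 128, 572]) cube([416, 37, 36]);
translate([366, 128, 825]) cube([416, 37, 36]);
translate([366, 128, 1078]) cube([416, 37, 36]);
translate([366, 128, 1331]) cube([416, 37, 36]);
translate([366, 128, 1584]) cube([416, 37, 36]);
translate([366, 128, 1837]) cube([416, 37, 36]);
translate([366, 128, 2090]) cube([416, 37, 36]);


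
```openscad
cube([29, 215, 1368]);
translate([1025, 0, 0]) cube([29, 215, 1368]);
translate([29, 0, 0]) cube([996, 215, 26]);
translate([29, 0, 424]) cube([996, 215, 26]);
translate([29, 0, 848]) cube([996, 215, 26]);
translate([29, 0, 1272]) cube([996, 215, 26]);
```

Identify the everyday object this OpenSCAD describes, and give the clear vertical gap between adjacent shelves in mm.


A bookshelf. The clear shelf gap is 398 mm.

Two tall side panels with 4 horizontal boards between them — a bookshelf. The first two shelf undersides are at z = 0 and z = 424; with shelf thickness 26, the clear gap is 424 − 0 − 26 = 398 mm.


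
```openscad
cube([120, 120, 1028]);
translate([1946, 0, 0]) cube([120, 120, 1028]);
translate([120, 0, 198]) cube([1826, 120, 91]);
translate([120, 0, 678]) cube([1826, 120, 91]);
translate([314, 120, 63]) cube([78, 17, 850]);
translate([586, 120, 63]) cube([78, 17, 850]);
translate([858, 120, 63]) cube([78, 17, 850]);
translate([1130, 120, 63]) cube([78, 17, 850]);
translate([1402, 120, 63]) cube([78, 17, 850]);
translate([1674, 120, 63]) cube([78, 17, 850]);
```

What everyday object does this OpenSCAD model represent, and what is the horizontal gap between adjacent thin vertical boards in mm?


A fence section. The picket gap is 194 mm.

Two posts, two rails, 6 pickets — a fence section. Span 1826 mm holds 6 pickets of 78 mm with 7 equal gaps: ⌊(1826 − 6·78) / 7⌋ = 194 mm.


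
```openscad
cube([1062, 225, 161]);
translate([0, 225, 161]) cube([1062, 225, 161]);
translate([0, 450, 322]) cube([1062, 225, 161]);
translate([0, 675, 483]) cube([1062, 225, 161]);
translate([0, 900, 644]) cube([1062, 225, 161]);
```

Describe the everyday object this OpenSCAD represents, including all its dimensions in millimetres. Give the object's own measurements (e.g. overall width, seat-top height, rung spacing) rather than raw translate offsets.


A straight staircase of 5 solid steps. Each step is 1062 mm wide (x), 225 mm deep (y, the going) and 161 mm tall (the rise). The first step rests on the floor; each subsequent step sits one going further in +y and one rise higher in +z, directly behind and above the previous step with no overlap.


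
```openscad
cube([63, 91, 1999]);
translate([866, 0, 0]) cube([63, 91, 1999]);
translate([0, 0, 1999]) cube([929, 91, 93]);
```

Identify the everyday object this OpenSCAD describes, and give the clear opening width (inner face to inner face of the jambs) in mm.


A door frame. The clear opening width is 803 mm.

Two 1999 mm tall posts with a header on top — a door frame. The left jamb is 63 mm wide at x = 0; the right jamb starts at x = 866. The clear opening is 866 − 63 = 803 mm.


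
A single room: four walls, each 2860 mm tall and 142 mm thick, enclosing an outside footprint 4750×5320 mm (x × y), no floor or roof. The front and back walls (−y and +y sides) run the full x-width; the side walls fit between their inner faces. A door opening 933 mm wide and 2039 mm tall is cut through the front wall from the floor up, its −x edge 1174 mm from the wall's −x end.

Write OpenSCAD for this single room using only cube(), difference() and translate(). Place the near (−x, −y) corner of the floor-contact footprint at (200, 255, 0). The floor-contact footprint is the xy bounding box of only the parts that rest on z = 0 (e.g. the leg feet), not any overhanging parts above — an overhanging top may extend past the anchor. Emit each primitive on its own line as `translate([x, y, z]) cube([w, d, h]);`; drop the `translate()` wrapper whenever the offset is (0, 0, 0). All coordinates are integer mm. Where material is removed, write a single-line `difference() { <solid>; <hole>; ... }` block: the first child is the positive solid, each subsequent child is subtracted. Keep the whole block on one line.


difference() { translate([200, 255, 0]) cube([4750, 142, 2860]); translate([1374, 255, 0]) cube([933, 142, 2039]); }
translate([200, 5433, 0]) cube([4750, 142, 2860]);
translate([200, 397, 0]) cube([142, 5036, 2860]);
translate([4808, 397, 0]) cube([142, 5036, 2860]);


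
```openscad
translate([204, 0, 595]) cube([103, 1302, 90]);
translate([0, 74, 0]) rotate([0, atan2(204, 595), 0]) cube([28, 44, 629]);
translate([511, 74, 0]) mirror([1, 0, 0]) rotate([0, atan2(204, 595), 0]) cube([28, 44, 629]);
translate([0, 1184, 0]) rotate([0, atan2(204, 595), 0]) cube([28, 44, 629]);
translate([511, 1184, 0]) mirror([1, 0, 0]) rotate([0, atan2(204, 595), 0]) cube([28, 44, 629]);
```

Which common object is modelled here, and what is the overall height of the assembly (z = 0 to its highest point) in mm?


A sawhorse. The overall height is 685 mm.

A beam across two mirrored pairs of raked legs — a sawhorse. The beam's underside is at z = 595 (matching the legs' vertical rise in atan2(204, 595)) and the beam is 90 mm tall, so its top is at 595 + 90 = 685 mm. The raked legs top out at the beam's underside, so that is the highest point.


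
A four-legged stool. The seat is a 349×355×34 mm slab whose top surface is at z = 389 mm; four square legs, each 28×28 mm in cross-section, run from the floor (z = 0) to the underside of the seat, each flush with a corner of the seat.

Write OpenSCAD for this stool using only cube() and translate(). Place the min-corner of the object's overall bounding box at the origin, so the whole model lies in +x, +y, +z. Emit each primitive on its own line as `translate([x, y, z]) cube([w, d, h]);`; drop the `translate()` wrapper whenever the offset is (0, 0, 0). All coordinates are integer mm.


// leg_h = 389 - 34 = 355
translate([0, 0, 355]) cube([349, 355, 34]);
cube([28, 28, 355]);
translate([321, 0, 0]) cube([28, 28, 355]);
translate([0, 327, 0]) cube([28, 28, 355]);
translate([321, 327, 0]) cube([28, 28, 355]);


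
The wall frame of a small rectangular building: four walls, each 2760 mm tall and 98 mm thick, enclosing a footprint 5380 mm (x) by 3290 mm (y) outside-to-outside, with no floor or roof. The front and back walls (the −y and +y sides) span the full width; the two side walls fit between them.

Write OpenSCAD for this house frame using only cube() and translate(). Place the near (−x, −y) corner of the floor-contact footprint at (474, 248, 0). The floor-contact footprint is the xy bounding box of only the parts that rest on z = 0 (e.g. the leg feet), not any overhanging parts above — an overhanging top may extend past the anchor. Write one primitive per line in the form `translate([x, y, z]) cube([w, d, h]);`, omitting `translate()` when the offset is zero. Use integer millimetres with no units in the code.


translate([474, 248, 0]) cube([5380, 98, 2760]);
translate([474, 3440, 0]) cube([5380, 98, 2760]);
translate([474, 346, 0]) cube([98, 3094, 2760]);
translate([5756, 346, 0]) cube([98, 3094, 2760]);


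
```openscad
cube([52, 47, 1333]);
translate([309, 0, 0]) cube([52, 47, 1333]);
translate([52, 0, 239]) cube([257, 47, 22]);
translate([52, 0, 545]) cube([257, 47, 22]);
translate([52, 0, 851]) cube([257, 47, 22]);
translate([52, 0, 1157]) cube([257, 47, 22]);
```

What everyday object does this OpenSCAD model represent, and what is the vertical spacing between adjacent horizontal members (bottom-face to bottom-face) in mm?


A ladder. The rung spacing is 306 mm.

Two tall 52×47 posts with 4 short bars between them — a ladder. Adjacent rungs sit at z = 239 and z = 545, so the spacing is 545 − 239 = 306 mm.


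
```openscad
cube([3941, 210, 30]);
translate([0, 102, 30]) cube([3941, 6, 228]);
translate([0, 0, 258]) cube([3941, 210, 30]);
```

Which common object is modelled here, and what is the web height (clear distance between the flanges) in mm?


An I-beam. The web height is 228 mm.

Two wide flanges with a thin centred web — an I-beam. Overall 288 mm minus two 30 mm flanges gives a web of 288 − 2·30 = 228 mm.


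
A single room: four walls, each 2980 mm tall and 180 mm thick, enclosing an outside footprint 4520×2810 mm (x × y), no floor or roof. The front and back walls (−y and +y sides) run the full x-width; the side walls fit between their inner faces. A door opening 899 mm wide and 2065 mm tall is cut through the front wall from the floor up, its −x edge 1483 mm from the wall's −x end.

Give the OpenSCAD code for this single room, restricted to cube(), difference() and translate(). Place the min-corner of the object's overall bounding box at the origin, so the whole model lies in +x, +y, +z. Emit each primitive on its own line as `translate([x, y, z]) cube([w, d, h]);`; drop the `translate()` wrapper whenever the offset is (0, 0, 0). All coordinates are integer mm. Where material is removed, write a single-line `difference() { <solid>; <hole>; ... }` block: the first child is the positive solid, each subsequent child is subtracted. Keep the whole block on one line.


difference() { cube([4520, 180, 2980]); translate([1483, 0, 0]) cube([899, 180, 2065]); }
translate([0, 2630, 0]) cube([4520, 180, 2980]);
translate([0, 180, 0]) cube([180, 2450, 2980]);
translate([4340, 180, 0]) cube([180, 2450, 2980]);


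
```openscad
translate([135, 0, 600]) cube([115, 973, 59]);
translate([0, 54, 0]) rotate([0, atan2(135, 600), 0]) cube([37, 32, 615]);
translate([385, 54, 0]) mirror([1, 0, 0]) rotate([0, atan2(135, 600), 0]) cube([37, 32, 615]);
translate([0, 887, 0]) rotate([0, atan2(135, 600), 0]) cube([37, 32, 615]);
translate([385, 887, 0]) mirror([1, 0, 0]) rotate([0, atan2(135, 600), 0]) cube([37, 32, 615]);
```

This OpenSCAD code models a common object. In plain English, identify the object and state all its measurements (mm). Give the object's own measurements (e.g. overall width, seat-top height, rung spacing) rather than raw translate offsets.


A sawhorse. A 115×973×59 mm beam (x, y, z) sits on two A-frame leg pairs. Each pair is two raked legs of 37×32 mm section (32 mm along y) splaying symmetrically in x. Each leg rises 600 mm vertically over 135 mm of horizontal reach and is 615 mm long along its own axis. Every leg's outer bottom edge rests on the floor and its outer top edge meets a bottom edge of the beam — the left legs (tilting toward +x) meet the beam's −x bottom edge, the right legs (their mirror images, tilting toward −x) meet its +x bottom edge — so the leg tops tuck under the beam, the beam's underside is 600 mm above the floor, and the feet are 385 mm apart outside-to-outside with the beam centred between them. The two leg pairs are set in 54 mm from either end of the beam.


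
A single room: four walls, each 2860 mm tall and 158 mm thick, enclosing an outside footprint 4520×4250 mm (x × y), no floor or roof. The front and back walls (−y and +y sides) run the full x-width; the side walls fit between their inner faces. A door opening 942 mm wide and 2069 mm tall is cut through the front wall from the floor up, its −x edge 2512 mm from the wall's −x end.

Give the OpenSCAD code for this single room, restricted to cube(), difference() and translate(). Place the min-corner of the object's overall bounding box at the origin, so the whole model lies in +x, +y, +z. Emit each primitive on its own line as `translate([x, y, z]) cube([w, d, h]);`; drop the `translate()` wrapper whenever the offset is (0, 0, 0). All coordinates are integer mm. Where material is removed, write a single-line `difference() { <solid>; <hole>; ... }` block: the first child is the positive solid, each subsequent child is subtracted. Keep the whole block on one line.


difference() { cube([4520, 158, 2860]); translate([2512, 0, 0]) cube([942, 158, 2069]); }
translate([0, 4092, 0]) cube([4520, 158, 2860]);
translate([0, 158, 0]) cube([158, 3934, 2860]);
translate([4362, 158, 0]) cube([158, 3934, 2860]);


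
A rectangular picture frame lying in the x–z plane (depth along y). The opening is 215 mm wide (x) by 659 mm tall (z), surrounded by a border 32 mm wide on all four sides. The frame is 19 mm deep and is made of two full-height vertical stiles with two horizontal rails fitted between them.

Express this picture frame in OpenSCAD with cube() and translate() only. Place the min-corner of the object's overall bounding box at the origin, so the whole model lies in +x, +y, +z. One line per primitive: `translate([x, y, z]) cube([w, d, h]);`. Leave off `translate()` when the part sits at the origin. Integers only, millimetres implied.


cube([32, 19, 723]);
translate([247, 0, 0]) cube([32, 19, 723]);
translate([32, 0, 0]) cube([215, 19, 32]);
translate([32, 0, 691]) cube([215, 19, 32]);


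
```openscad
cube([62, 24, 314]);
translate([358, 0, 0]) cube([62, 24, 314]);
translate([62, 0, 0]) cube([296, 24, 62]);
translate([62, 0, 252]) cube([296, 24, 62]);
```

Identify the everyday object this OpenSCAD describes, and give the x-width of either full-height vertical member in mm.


A picture frame. The border width is 62 mm.

Four thin pieces enclosing a rectangular opening — a picture frame. The two full-height stiles are 314 mm tall; the top rail sits at z = 252 and is 62 mm tall, so the border above the opening is 314 − 252 = 62 mm, matching the stile x-width.


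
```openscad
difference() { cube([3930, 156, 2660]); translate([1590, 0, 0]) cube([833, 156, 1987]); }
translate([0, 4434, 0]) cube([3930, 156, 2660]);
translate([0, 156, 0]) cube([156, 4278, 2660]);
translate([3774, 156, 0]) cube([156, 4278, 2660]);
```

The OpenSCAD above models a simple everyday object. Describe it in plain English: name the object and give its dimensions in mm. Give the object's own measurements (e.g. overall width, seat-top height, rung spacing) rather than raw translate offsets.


A single room: four walls, each 2660 mm tall and 156 mm thick, enclosing an outside footprint 3930×4590 mm (x × y), no floor or roof. The front and back walls (−y and +y sides) run the full x-width; the side walls fit between their inner faces. A door opening 833 mm wide and 1987 mm tall is cut through the front wall from the floor up, its −x edge 1590 mm from the wall's −x end.


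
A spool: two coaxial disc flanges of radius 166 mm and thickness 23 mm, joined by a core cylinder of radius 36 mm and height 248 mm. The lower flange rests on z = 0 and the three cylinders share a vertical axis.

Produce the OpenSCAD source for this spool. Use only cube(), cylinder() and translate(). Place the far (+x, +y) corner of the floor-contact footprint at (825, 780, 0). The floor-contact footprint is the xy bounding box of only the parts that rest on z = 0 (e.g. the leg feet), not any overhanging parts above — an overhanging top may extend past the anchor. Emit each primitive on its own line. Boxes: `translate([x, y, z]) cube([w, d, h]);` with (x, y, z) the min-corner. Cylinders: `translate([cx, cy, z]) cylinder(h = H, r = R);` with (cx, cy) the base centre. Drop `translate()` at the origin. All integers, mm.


translate([659, 614, 0]) cylinder(h = 23, r = 166);
translate([659, 614, 23]) cylinder(h = 248, r = 36);
translate([659, 614, 271]) cylinder(h = 23, r = 166);


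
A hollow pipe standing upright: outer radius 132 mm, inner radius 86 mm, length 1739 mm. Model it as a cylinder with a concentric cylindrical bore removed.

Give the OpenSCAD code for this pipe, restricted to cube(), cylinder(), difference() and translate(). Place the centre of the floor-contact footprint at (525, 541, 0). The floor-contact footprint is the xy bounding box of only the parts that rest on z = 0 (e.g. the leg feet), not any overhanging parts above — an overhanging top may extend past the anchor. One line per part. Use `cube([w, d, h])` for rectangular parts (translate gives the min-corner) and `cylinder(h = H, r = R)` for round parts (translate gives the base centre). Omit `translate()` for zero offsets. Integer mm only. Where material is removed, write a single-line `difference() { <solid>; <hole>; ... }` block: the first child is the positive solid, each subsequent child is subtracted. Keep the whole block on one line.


difference() { translate([525, 541, 0]) cylinder(h = 1739, r = 132); translate([525, 541, 0]) cylinder(h = 1739, r = 86); }


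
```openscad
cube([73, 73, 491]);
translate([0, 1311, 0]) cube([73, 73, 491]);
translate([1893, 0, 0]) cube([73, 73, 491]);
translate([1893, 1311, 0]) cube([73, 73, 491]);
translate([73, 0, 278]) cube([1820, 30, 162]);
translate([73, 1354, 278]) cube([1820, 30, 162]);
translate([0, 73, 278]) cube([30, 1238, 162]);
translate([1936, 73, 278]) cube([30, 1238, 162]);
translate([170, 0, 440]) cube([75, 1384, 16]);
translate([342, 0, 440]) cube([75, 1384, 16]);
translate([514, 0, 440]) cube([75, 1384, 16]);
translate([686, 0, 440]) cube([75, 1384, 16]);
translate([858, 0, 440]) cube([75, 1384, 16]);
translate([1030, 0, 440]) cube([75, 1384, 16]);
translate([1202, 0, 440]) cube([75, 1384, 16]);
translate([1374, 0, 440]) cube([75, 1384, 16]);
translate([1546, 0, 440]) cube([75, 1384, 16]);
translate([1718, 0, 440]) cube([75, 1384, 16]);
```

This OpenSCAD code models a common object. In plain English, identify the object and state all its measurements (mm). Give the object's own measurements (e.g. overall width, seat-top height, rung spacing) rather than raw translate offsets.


A bed frame 1966 mm long (x) by 1384 mm wide (y). Four 73×73 mm corner posts, 491 mm tall, at the corners of the footprint. Four rails of 30 mm thickness and 162 mm height run between adjacent posts with their undersides at z = 278 mm, their outer faces flush with the outside of the frame (the two x-running rails run between the posts' inner faces; the two y-running rails run between the posts' inner faces). 10 slats, each 75 mm wide (x) and 16 mm thick, lie across the top of the two x-running rails, running the full 1384 mm width of the frame in y; along x they sit between the end posts with a 97 mm gap after the −x posts and between neighbouring slats, leaving 100 mm before the +x posts.


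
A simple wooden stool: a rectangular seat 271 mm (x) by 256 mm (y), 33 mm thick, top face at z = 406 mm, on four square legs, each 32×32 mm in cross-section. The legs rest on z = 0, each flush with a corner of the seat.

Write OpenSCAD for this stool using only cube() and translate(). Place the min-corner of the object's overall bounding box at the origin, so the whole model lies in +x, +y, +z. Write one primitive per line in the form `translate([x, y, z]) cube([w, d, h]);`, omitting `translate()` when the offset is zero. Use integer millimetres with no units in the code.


translate([0, 0, 373]) cube([271, 256, 33]);
cube([32, 32, 373]);
translate([239, 0, 0]) cube([32, 32, 373]);
translate([0, 224, 0]) cube([32, 32, 373]);
translate([239, 224, 0]) cube([32, 32, 373]);
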